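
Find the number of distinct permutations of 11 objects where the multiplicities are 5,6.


11! = 39916800
Denominator: 5!=120 * 6!=720
Coefficient = 39916800 / 86400 = 462

462


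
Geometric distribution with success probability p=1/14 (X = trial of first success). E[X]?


For geometric (trials until first success), E[X] = 1/p = 1/(1/14) = 14

14


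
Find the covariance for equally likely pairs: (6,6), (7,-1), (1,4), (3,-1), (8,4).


E[X]=5, E[Y]=12/5, E[XY]=62/5
Cov(X,Y) = E[XY] - E[X]E[Y] = 62/5 - 5*12/5 = 2/5

2/5


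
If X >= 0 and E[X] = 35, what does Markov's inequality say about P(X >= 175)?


Markov: P(X >= a) <= E[X]/a
P(X >= 175) <= 35/175 = 1/5

1/5


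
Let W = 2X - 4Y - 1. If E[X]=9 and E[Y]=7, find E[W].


E[2X - 4Y - 1] = 2*E[X] - 4*E[Y] - 1
= (2)*(9) + (-4)*(7) + (-1)
= 18 - 28 - 1 = -11

-11


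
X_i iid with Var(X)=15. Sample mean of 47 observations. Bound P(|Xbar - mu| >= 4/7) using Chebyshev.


Var(Xbar) = Var(X)/n = 15/47
Chebyshev: P(|Xbar-mu| >= 4/7) <= Var(Xbar)/(4/7)^2 = (15/47)/(16/49) = 735/752

735/752


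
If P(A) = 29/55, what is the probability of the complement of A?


P(A') = 1 - P(A) = 1 - 29/55 = 26/55

26/55


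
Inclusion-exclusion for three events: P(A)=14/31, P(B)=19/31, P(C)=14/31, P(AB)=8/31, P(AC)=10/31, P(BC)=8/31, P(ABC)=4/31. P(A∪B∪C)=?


P(A∪B∪C) = P(A)+P(B)+P(C) - P(AB)-P(AC)-P(BC) + P(ABC)
= 14/31+19/31+14/31 - 8/31-10/31-8/31 + 4/31
= 25/31

25/31


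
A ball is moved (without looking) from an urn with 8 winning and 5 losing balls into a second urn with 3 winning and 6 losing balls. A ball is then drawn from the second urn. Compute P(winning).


P(transfer winning) = 8/13; P(transfer losing) = 5/13
If winning transferred: Urn II has 4 winning of 10, so P(winning|winning moved) = 2/5
If losing transferred: Urn II has 3 winning of 10, so P(winning|losing moved) = 3/10
By total probability: P(winning) = 8/13*2/5 + 5/13*3/10 = 47/130

47/130


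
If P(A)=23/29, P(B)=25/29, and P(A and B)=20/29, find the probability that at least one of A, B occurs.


P(A∪B) = P(A) + P(B) - P(A∩B)
= 23/29 + 25/29 - 20/29 = 28/29

28/29


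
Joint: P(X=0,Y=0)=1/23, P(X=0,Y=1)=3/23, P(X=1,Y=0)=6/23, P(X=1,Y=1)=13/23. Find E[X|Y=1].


P(Y=1) = 16/23
E[X|Y=1] = (0*3 + 1*13)/16 = 13/16

13/16


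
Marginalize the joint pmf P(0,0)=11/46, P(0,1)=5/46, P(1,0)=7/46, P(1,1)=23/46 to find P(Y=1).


P(Y=1) = P(0,1)+P(1,1) = 5/46 + 23/46 = 28/46 = 14/23

14/23


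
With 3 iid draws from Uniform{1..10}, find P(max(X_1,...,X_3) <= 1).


P(max <= 1) = P(all X_i <= 1) = (P(X_1 <= 1))^3
= (1/10)^3 = 1/1000

1/1000


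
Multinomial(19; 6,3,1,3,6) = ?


19! = 121645100408832000
Denominator: 6!=720 * 3!=6 * 1!=1 * 3!=6 * 6!=720
Coefficient = 121645100408832000 / 18662400 = 6518191680

6518191680


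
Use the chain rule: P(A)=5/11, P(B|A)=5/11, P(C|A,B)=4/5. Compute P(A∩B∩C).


P(A∩B∩C) = P(A) * P(B|A) * P(C|A∩B)
= 5/11 * 5/11 * 4/5
= 25/121 * 4/5 = 20/121

20/121


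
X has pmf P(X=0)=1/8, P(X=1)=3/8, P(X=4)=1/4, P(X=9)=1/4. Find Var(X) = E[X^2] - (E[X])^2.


E[X] = 29/8, E[X^2] = 197/8
Var(X) = E[X^2] - (E[X])^2 = 197/8 - (29/8)^2 = 735/64

735/64


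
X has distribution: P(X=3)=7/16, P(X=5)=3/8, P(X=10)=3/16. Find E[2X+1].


E[2X+1] = sum(g(x)*P(x))
= 7*7/16 + 11*3/8 + 21*3/16
= 89/8

89/8


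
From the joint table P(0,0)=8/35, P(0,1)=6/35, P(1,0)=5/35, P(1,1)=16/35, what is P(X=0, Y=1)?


Read from table: P(X=0, Y=1) = 6/35

6/35


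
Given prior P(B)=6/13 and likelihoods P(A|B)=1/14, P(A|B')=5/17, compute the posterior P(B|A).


P(A) = P(A|B)P(B) + P(A|B')P(B') = 1/14*6/13 + 5/17*7/13 = 296/1547
P(B|A) = P(A|B)P(B)/P(A) = (3/91)/(296/1547) = 51/296

51/296


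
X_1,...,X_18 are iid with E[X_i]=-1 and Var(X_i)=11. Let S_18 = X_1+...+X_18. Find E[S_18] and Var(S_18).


E[S_n] = n*mu = 18*-1 = -18
Var(S_n) = n*sigma^2 = 18*11 = 198

E[S_18]=-18, Var(S_18)=198


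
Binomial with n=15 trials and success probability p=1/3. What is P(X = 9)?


P(X=9) = C(15,9) * p^9 * (1-p)^6
= 5005 * 1/19683 * 64/729
= 320320/14348907

320320/14348907


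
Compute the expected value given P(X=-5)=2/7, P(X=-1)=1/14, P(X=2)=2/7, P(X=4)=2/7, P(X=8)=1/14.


E[X] = sum(x * P(x))
= -5*2/7 - 1*1/14 + 2*2/7 + 4*2/7 + 8*1/14
= 11/14

11/14


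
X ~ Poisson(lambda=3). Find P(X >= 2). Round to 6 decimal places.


P(X>=2) = 1 - P(X<=1) = 1 - (e^(-3)*3^0/0! + e^(-3)*3^1/1!)
≈ 1 - (0.0497870684 + 0.1493612051)
= 1 - 0.1991482735 = 0.8008517265
≈ 0.800852

0.800852


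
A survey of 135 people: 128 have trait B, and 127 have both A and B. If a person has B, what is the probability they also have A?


P(A|B) = P(A∩B)/P(B) = (127/135)/(128/135) = 127/128

127/128


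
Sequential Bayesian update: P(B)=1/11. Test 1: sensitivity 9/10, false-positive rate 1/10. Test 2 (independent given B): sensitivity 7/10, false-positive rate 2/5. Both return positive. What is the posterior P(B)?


After test 1: P(+) = 9/10*1/11 + 1/10*10/11 = 19/110
P(B|+) = (9/110)/(19/110) = 9/19
After test 2 (use post1 as new prior): P(+) = 7/10*9/19 + 2/5*10/19 = 103/190
P(B|+,+) = (63/190)/(103/190) = 63/103

63/103


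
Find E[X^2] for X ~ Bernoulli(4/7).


For Bernoulli: X in {0,1}
E[X^2] = 0^2*(1-4/7) + 1^2*4/7 = 4/7

4/7


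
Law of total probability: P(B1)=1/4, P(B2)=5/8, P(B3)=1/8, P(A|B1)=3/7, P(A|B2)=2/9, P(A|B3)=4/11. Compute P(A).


P(A) = P(A|B1)P(B1) + P(A|B2)P(B2) + P(A|B3)P(B3)
= 3/7*1/4 + 2/9*5/8 + 4/11*1/8
= 3/28 + 5/36 + 1/22 = 202/693

202/693


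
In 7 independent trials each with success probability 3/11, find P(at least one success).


P(at least one) = 1 - P(none)
P(none) = (1 - 3/11)^7 = (8/11)^7 = 2097152/19487171
P(at least one) = 1 - 2097152/19487171 = 17390019/19487171

17390019/19487171


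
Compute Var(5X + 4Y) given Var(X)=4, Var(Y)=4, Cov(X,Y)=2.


Var(5X + 4Y) = 5^2*Var(X) + 4^2*Var(Y) + 2*5*4*Cov(X,Y)
= 25*4 + 16*4 + 40*2
= 100 + 64 + 80 = 244

244


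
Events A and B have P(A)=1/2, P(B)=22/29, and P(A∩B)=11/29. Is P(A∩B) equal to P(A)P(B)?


P(A)*P(B) = 1/2*22/29 = 11/29
P(A∩B) = 11/29, which equals P(A)P(B), so independent

Yes, A and B are independent


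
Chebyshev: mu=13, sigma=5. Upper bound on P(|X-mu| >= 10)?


k = 10/5 = 2
Chebyshev: P(|X-mu| >= k*sigma) <= 1/k^2 = 1/2^2 = 1/4

1/4


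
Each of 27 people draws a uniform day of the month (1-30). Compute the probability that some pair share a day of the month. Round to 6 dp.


P(all different) = prod((30-i)/30 for i=0..26) = 0.000000
P(at least one match) = 1 - 0.000000 = 1.000000

1.000000


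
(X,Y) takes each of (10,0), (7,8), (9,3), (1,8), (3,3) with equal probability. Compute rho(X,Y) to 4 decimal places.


Cov(X,Y) = -6.4000, Var(X) = 12.0000, Var(Y) = 9.8400
rho = Cov/(sqrt(VarX)*sqrt(VarY)) = -0.5890

-0.5890


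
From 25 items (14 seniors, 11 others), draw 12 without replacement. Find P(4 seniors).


P(X=4) = C(14,4)*C(11,8) / C(25,12)
= 1001*165 / 5200300
= 165165/5200300 = 4719/148580

4719/148580


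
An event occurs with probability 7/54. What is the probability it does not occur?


P(A') = 1 - P(A) = 1 - 7/54 = 47/54

47/54


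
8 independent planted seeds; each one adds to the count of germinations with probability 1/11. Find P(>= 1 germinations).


P(at least one) = 1 - P(none)
P(none) = (1 - 1/11)^8 = (10/11)^8 = 100000000/214358881
P(at least one) = 1 - 100000000/214358881 = 114358881/214358881

114358881/214358881


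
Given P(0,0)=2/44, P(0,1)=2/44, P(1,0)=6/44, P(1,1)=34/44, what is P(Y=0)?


P(Y=0) = P(0,0)+P(1,0) = 2/44 + 6/44 = 8/44 = 2/11

2/11


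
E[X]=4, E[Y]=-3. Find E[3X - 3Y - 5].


E[3X - 3Y - 5] = 3*E[X] - 3*E[Y] - 5
= (3)*(4) + (-3)*(-3) + (-5)
= 12 + 9 - 5 = 16

16


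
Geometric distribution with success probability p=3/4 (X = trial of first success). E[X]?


For geometric (trials until first success), E[X] = 1/p = 1/(3/4) = 4/3

4/3


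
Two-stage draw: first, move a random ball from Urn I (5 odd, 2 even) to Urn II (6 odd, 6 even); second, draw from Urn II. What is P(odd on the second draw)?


P(transfer odd) = 5/7; P(transfer even) = 2/7
If odd transferred: Urn II has 7 odd of 13, so P(odd|odd moved) = 7/13
If even transferred: Urn II has 6 odd of 13, so P(odd|even moved) = 6/13
By total probability: P(odd) = 5/7*7/13 + 2/7*6/13 = 47/91

47/91


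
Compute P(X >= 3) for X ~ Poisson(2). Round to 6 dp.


P(X>=3) = 1 - P(X<=2) = 1 - (e^(-2)*2^0/0! + e^(-2)*2^1/1! + e^(-2)*2^2/2!)
≈ 1 - (0.1353352832 + 0.2706705665 + 0.2706705665)
= 1 - 0.6766764162 = 0.3233235838
≈ 0.323324

0.323324


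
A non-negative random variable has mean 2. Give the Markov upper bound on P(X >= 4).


Markov: P(X >= a) <= E[X]/a
P(X >= 4) <= 2/4 = 1/2

1/2


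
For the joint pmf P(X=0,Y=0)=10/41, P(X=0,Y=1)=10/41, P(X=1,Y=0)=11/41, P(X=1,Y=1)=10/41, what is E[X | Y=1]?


P(Y=1) = 20/41
E[X|Y=1] = (0*10 + 1*10)/20 = 10/20 = 1/2

1/2


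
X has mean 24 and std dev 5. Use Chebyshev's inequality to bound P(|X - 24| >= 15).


k = 15/5 = 3
Chebyshev: P(|X-mu| >= k*sigma) <= 1/k^2 = 1/3^2 = 1/9

1/9


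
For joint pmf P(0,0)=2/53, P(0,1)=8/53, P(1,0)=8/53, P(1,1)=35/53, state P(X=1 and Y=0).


Read from table: P(X=1, Y=0) = 8/53

8/53


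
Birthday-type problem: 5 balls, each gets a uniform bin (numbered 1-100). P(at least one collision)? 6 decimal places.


P(all different) = prod((100-i)/100 for i=0..4) = 0.903450
P(at least one match) = 1 - 0.903450 = 0.096550

0.096550


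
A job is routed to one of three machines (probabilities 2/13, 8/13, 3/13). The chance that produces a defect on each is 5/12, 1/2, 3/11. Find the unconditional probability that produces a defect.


P(A) = P(A|B1)P(B1) + P(A|B2)P(B2) + P(A|B3)P(B3)
= 5/12*2/13 + 1/2*8/13 + 3/11*3/13
= 5/78 + 4/13 + 9/143 = 373/858

373/858


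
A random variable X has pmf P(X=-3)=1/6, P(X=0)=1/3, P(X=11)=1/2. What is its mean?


E[X] = sum(x * P(x))
= -3*1/6 + 0*1/3 + 11*1/2
= 5

5


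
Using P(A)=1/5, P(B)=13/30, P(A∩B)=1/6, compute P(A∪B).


P(A∪B) = P(A) + P(B) - P(A∩B)
= 1/5 + 13/30 - 1/6 = 7/15

7/15


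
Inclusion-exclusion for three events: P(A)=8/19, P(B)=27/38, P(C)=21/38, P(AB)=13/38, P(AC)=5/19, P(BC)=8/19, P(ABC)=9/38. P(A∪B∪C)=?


P(A∪B∪C) = P(A)+P(B)+P(C) - P(AB)-P(AC)-P(BC) + P(ABC)
= 8/19+27/38+21/38 - 13/38-5/19-8/19 + 9/38
= 17/19

17/19


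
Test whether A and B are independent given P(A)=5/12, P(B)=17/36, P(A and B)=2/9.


P(A)*P(B) = 5/12*17/36 = 85/432
P(A∩B) = 2/9 != 85/432, so not independent

No, A and B are not independent


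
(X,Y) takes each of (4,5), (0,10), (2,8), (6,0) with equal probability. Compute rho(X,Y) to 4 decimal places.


Cov(X,Y) = -8.2500, Var(X) = 5.0000, Var(Y) = 14.1875
rho = Cov/(sqrt(VarX)*sqrt(VarY)) = -0.9795

-0.9795


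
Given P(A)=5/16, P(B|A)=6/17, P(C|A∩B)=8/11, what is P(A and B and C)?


P(A∩B∩C) = P(A) * P(B|A) * P(C|A∩B)
= 5/16 * 6/17 * 8/11
= 15/136 * 8/11 = 15/187

15/187


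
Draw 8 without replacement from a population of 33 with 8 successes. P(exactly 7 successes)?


P(X=7) = C(8,7)*C(25,1) / C(33,8)
= 8*25 / 13884156
= 200/13884156 = 50/3471039

50/3471039


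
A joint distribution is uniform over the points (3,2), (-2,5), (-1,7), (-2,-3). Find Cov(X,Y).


E[X]=-1/2, E[Y]=11/4, E[XY]=-5/4
Cov(X,Y) = E[XY] - E[X]E[Y] = -5/4 + 1/2*11/4 = 1/8

1/8


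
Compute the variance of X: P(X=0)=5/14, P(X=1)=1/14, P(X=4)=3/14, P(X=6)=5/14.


E[X] = 43/14, E[X^2] = 229/14
Var(X) = E[X^2] - (E[X])^2 = 229/14 - (43/14)^2 = 1357/196

1357/196


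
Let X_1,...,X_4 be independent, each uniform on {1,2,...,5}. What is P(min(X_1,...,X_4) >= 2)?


P(min >= 2) = P(all X_i >= 2) = (P(X_1 >= 2))^4
= (4/5)^4 = 256/625

256/625


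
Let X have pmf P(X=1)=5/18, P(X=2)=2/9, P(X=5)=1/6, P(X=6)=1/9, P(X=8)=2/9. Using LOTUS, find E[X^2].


E[X^2] = sum(g(x)*P(x))
= 1*5/18 + 4*2/9 + 25*1/6 + 36*1/9 + 64*2/9
= 212/9

212/9


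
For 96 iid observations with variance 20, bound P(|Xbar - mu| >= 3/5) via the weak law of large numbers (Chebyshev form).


Var(Xbar) = Var(X)/n = 20/96
Chebyshev: P(|Xbar-mu| >= 3/5) <= Var(Xbar)/(3/5)^2 = (5/24)/(9/25) = 125/216

125/216


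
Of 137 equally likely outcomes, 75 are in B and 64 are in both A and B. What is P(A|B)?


P(A|B) = P(A∩B)/P(B) = (64/137)/(75/137) = 64/75

64/75


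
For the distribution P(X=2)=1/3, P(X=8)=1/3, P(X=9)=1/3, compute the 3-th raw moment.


E[X^3] = sum(x^3 * P(x))
= 8*1/3 + 512*1/3 + 729*1/3
= 1249/3

1249/3


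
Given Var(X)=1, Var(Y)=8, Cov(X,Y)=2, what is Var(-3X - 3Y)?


Var(-3X - 3Y) = (-3)^2*Var(X) + (-3)^2*Var(Y) + 2*(-3)*(-3)*Cov(X,Y)
= 9*1 + 9*8 + 18*2
= 9 + 72 + 36 = 117

117


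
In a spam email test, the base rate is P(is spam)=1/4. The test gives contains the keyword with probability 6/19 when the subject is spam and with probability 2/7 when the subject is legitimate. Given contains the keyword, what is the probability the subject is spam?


P(A) = P(A|B)P(B) + P(A|B')P(B') = 6/19*1/4 + 2/7*3/4 = 39/133
P(B|A) = P(A|B)P(B)/P(A) = (3/38)/(39/133) = 7/26

7/26


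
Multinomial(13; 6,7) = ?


13! = 6227020800
Denominator: 6!=720 * 7!=5040
Coefficient = 6227020800 / 3628800 = 1716

1716


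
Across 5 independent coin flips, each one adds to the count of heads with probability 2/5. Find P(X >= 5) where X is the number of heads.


P(X>=5) = P(X=5)
= 32/3125
= 32/3125

32/3125


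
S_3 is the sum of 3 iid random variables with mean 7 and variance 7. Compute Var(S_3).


By independence, Var(S_n) = n*Var(X_1) = 3*7 = 21

21


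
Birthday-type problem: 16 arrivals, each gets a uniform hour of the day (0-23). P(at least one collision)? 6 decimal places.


P(all different) = prod((24-i)/24 for i=0..15) = 0.001270
P(at least one match) = 1 - 0.001270 = 0.998730

0.998730


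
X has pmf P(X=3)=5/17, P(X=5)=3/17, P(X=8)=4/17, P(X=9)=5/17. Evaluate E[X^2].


E[X^2] = sum(x^2 * P(x))
= 9*5/17 + 25*3/17 + 64*4/17 + 81*5/17
= 781/17

781/17


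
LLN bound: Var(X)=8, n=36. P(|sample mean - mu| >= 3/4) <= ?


Var(Xbar) = Var(X)/n = 8/36
Chebyshev: P(|Xbar-mu| >= 3/4) <= Var(Xbar)/(3/4)^2 = (2/9)/(9/16) = 32/81

32/81


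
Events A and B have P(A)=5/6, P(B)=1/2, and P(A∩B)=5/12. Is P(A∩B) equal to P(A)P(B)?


P(A)*P(B) = 5/6*1/2 = 5/12
P(A∩B) = 5/12, which equals P(A)P(B), so independent

Yes, A and B are independent


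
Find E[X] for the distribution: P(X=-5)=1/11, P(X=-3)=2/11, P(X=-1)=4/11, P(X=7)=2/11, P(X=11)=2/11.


E[X] = sum(x * P(x))
= -5*1/11 - 3*2/11 - 1*4/11 + 7*2/11 + 11*2/11
= 21/11

21/11


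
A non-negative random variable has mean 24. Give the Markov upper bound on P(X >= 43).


Markov: P(X >= a) <= E[X]/a
P(X >= 43) <= 24/43

24/43


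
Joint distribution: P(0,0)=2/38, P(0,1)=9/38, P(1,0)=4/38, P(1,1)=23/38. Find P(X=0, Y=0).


Read from table: P(X=0, Y=0) = 2/38 = 1/19

1/19


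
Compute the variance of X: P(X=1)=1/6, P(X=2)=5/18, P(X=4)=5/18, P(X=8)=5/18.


E[X] = 73/18, E[X^2] = 47/2
Var(X) = E[X^2] - (E[X])^2 = 47/2 - (73/18)^2 = 2285/324

2285/324


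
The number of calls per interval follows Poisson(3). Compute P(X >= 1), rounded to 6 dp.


P(X>=1) = 1 - P(X<=0) = 1 - (e^(-3)*3^0/0!)
≈ 1 - 0.0497870684 = 0.9502129316
≈ 0.950213

0.950213


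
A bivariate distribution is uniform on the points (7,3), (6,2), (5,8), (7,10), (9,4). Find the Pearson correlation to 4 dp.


Cov(X,Y) = -0.9200, Var(X) = 1.7600, Var(Y) = 9.4400
rho = Cov/(sqrt(VarX)*sqrt(VarY)) = -0.2257

-0.2257


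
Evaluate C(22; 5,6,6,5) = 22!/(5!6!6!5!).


22! = 1124000727777607680000
Denominator: 5!=120 * 6!=720 * 6!=720 * 5!=120
Coefficient = 1124000727777607680000 / 7464960000 = 150570227808

150570227808


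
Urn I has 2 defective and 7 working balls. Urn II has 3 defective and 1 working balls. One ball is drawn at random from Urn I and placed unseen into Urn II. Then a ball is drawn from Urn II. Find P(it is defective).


P(transfer defective) = 2/9; P(transfer working) = 7/9
If defective transferred: Urn II has 4 defective of 5, so P(defective|defective moved) = 4/5
If working transferred: Urn II has 3 defective of 5, so P(defective|working moved) = 3/5
By total probability: P(defective) = 2/9*4/5 + 7/9*3/5 = 29/45

29/45


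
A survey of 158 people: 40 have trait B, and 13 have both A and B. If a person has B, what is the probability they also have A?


P(A|B) = P(A∩B)/P(B) = (13/158)/(40/158) = 13/40

13/40


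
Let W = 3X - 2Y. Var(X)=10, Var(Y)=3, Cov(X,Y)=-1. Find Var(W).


Var(3X - 2Y) = 3^2*Var(X) + (-2)^2*Var(Y) + 2*3*(-2)*Cov(X,Y)
= 9*10 + 4*3 - 12*(-1)
= 90 + 12 + 12 = 114

114


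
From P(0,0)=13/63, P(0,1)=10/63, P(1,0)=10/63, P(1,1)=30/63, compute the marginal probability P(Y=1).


P(Y=1) = P(0,1)+P(1,1) = 10/63 + 30/63 = 40/63

40/63


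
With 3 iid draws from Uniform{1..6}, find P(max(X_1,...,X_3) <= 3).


P(max <= 3) = P(all X_i <= 3) = (P(X_1 <= 3))^3
= (3/6)^3 = (1/2)^3 = 1/8

1/8


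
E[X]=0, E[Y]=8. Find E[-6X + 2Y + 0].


E[-6X + 2Y + 0] = -6*E[X] + 2*E[Y] + 0
= (-6)*(0) + (2)*(8) + (0)
= 0 + 16 + 0 = 16

16


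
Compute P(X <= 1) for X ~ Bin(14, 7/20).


P(X<=1) = P(X=0) + P(X=1)
= 3937376385699289/1638400000000000000 + 14840880223020397/819200000000000000
= 33619136831740083/1638400000000000000

33619136831740083/1638400000000000000


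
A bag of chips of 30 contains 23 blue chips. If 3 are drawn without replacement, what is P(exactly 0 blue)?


P(X=0) = C(23,0)*C(7,3) / C(30,3)
= 1*35 / 4060
= 35/4060 = 1/116

1/116


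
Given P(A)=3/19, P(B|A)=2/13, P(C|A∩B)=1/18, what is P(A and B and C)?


P(A∩B∩C) = P(A) * P(B|A) * P(C|A∩B)
= 3/19 * 2/13 * 1/18
= 6/247 * 1/18 = 1/741

1/741


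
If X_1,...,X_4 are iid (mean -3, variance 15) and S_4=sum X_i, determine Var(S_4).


By independence, Var(S_n) = n*Var(X_1) = 4*15 = 60

60


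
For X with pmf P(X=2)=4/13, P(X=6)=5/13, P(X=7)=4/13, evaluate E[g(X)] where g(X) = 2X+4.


E[2X+4] = sum(g(x)*P(x))
= 8*4/13 + 16*5/13 + 18*4/13
= 184/13

184/13


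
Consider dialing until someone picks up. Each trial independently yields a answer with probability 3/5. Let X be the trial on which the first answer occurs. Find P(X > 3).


P(X > 3) = P(first 3 trials all fail) = (1-p)^3 = (2/5)^3 = 8/125

8/125


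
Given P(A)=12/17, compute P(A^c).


P(A') = 1 - P(A) = 1 - 12/17 = 5/17

5/17


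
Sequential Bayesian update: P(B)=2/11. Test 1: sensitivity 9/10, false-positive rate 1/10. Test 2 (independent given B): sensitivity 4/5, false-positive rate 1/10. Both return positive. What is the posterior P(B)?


After test 1: P(+) = 9/10*2/11 + 1/10*9/11 = 27/110
P(B|+) = (9/55)/(27/110) = 2/3
After test 2 (use post1 as new prior): P(+) = 4/5*2/3 + 1/10*1/3 = 17/30
P(B|+,+) = (8/15)/(17/30) = 16/17

16/17


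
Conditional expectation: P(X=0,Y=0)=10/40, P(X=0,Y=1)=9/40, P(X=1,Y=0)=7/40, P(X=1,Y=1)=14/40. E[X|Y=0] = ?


P(Y=0) = 17/40
E[X|Y=0] = (0*10 + 1*7)/17 = 7/17

7/17


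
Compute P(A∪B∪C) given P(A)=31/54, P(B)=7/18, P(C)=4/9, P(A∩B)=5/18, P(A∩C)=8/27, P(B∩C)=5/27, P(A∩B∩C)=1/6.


P(A∪B∪C) = P(A)+P(B)+P(C) - P(AB)-P(AC)-P(BC) + P(ABC)
= 31/54+7/18+4/9 - 5/18-8/27-5/27 + 1/6
= 22/27

22/27


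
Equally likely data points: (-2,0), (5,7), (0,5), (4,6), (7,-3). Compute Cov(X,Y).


E[X]=14/5, E[Y]=3, E[XY]=38/5
Cov(X,Y) = E[XY] - E[X]E[Y] = 38/5 - 14/5*3 = -4/5

-4/5


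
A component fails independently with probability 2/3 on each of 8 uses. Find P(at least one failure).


P(at least one) = 1 - P(none)
P(none) = (1 - 2/3)^8 = (1/3)^8 = 1/6561
P(at least one) = 1 - 1/6561 = 6560/6561

6560/6561


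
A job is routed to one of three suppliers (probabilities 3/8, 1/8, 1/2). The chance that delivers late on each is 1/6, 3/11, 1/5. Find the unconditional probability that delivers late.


P(A) = P(A|B1)P(B1) + P(A|B2)P(B2) + P(A|B3)P(B3)
= 1/6*3/8 + 3/11*1/8 + 1/5*1/2
= 1/16 + 3/88 + 1/10 = 173/880

173/880


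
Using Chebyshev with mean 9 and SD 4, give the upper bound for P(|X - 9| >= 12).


k = 12/4 = 3
Chebyshev: P(|X-mu| >= k*sigma) <= 1/k^2 = 1/3^2 = 1/9

1/9


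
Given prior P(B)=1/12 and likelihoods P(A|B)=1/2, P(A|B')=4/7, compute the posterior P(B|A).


P(A) = P(A|B)P(B) + P(A|B')P(B') = 1/2*1/12 + 4/7*11/12 = 95/168
P(B|A) = P(A|B)P(B)/P(A) = (1/24)/(95/168) = 7/95

7/95


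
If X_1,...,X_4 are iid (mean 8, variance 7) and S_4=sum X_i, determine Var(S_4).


By independence, Var(S_n) = n*Var(X_1) = 4*7 = 28

28


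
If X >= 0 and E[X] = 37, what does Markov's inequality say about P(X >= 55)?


Markov: P(X >= a) <= E[X]/a
P(X >= 55) <= 37/55

37/55


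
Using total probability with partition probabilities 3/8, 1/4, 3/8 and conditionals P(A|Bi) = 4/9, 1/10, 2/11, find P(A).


P(A) = P(A|B1)P(B1) + P(A|B2)P(B2) + P(A|B3)P(B3)
= 4/9*3/8 + 1/10*1/4 + 2/11*3/8
= 1/6 + 1/40 + 3/44 = 343/1320

343/1320


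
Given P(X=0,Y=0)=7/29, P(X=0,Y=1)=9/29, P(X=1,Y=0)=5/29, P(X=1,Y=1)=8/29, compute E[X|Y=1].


P(Y=1) = 17/29
E[X|Y=1] = (0*9 + 1*8)/17 = 8/17

8/17


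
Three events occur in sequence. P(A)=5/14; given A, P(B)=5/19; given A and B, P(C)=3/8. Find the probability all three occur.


P(A∩B∩C) = P(A) * P(B|A) * P(C|A∩B)
= 5/14 * 5/19 * 3/8
= 25/266 * 3/8 = 75/2128

75/2128


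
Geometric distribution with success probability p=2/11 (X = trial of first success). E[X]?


For geometric (trials until first success), E[X] = 1/p = 1/(2/11) = 11/2

11/2


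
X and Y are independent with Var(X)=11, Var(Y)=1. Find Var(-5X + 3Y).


Independence => Cov(X,Y)=0
Var(-5X + 3Y) = (-5)^2*Var(X) + 3^2*Var(Y)
= 25*11 + 9*1 = 284

284


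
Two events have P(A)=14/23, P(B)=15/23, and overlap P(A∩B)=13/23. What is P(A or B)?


P(A∪B) = P(A) + P(B) - P(A∩B)
= 14/23 + 15/23 - 13/23 = 16/23

16/23


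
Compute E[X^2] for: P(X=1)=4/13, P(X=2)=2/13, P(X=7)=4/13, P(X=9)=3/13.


E[X^2] = sum(x^2 * P(x))
= 1*4/13 + 4*2/13 + 49*4/13 + 81*3/13
= 451/13

451/13


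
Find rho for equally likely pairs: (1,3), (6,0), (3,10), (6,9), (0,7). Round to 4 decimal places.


Cov(X,Y) = -1.1600, Var(X) = 6.1600, Var(Y) = 14.1600
rho = Cov/(sqrt(VarX)*sqrt(VarY)) = -0.1242

-0.1242


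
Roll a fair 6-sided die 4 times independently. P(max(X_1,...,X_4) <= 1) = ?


P(max <= 1) = P(all X_i <= 1) = (P(X_1 <= 1))^4
= (1/6)^4 = 1/1296

1/1296


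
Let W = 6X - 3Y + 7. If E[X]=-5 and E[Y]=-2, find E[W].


E[6X - 3Y + 7] = 6*E[X] - 3*E[Y] + 7
= (6)*(-5) + (-3)*(-2) + (7)
= -30 + 6 + 7 = -17

-17


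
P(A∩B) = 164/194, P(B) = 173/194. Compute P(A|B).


P(A|B) = P(A∩B)/P(B) = (164/194)/(173/194) = 164/173

164/173


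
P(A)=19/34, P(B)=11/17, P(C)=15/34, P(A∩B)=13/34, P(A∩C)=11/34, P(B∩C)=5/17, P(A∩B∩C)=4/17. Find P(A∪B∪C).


P(A∪B∪C) = P(A)+P(B)+P(C) - P(AB)-P(AC)-P(BC) + P(ABC)
= 19/34+11/17+15/34 - 13/34-11/34-5/17 + 4/17
= 15/17

15/17


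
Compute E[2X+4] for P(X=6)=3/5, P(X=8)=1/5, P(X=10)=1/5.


E[2X+4] = sum(g(x)*P(x))
= 16*3/5 + 20*1/5 + 24*1/5
= 92/5

92/5


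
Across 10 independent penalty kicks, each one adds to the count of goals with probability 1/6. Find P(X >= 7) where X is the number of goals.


P(X>=7) = P(X=7) + P(X=8) + P(X=9) + P(X=10)
= 625/2519424 + 125/6718464 + 25/30233088 + 1/60466176
= 337/1259712

337/1259712


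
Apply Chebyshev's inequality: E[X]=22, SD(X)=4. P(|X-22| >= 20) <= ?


k = 20/4 = 5
Chebyshev: P(|X-mu| >= k*sigma) <= 1/k^2 = 1/5^2 = 1/25

1/25


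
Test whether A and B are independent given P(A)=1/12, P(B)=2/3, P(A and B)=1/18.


P(A)*P(B) = 1/12*2/3 = 1/18
P(A∩B) = 1/18, which equals P(A)P(B), so independent

Yes, A and B are independent


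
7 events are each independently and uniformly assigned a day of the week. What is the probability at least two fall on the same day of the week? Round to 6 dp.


P(all different) = prod((7-i)/7 for i=0..6) = 0.006120
P(at least one match) = 1 - 0.006120 = 0.993880

0.993880


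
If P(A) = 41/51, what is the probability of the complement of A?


P(A') = 1 - P(A) = 1 - 41/51 = 10/51

10/51


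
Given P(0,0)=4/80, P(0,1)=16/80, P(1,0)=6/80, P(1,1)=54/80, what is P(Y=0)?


P(Y=0) = P(0,0)+P(1,0) = 4/80 + 6/80 = 10/80 = 1/8

1/8


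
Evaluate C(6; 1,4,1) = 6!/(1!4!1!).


6! = 720
Denominator: 1!=1 * 4!=24 * 1!=1
Coefficient = 720 / 24 = 30

30


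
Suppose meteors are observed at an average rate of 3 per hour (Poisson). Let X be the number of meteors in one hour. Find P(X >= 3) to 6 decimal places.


P(X>=3) = 1 - P(X<=2) = 1 - (e^(-3)*3^0/0! + e^(-3)*3^1/1! + e^(-3)*3^2/2!)
≈ 1 - (0.0497870684 + 0.1493612051 + 0.2240418077)
= 1 - 0.4231900812 = 0.5768099188
≈ 0.576810

0.576810


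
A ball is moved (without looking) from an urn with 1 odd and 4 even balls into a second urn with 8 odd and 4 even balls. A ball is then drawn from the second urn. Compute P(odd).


P(transfer odd) = 1/5; P(transfer even) = 4/5
If odd transferred: Urn II has 9 odd of 13, so P(odd|odd moved) = 9/13
If even transferred: Urn II has 8 odd of 13, so P(odd|even moved) = 8/13
By total probability: P(odd) = 1/5*9/13 + 4/5*8/13 = 41/65

41/65


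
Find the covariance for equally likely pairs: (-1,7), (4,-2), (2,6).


E[X]=5/3, E[Y]=11/3, E[XY]=-1
Cov(X,Y) = E[XY] - E[X]E[Y] = -1 - 5/3*11/3 = -64/9

-64/9


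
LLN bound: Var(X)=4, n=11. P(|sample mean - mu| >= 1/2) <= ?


Var(Xbar) = Var(X)/n = 4/11
Chebyshev: P(|Xbar-mu| >= 1/2) <= Var(Xbar)/(1/2)^2 = (4/11)/(1/4) = 16/11
Bound exceeds 1, so trivial bound: 1

1


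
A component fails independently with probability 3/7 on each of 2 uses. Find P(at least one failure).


P(at least one) = 1 - P(none)
P(none) = (1 - 3/7)^2 = (4/7)^2 = 16/49
P(at least one) = 1 - 16/49 = 33/49

33/49


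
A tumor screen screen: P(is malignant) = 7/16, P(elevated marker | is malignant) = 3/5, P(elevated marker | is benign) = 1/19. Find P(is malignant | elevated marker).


P(A) = P(A|B)P(B) + P(A|B')P(B') = 3/5*7/16 + 1/19*9/16 = 111/380
P(B|A) = P(A|B)P(B)/P(A) = (21/80)/(111/380) = 133/148

133/148


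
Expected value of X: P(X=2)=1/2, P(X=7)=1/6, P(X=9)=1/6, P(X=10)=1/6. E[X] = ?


E[X] = sum(x * P(x))
= 2*1/2 + 7*1/6 + 9*1/6 + 10*1/6
= 16/3

16/3


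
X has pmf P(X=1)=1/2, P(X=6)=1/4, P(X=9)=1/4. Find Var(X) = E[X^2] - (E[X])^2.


E[X] = 17/4, E[X^2] = 119/4
Var(X) = E[X^2] - (E[X])^2 = 119/4 - (17/4)^2 = 187/16

187/16


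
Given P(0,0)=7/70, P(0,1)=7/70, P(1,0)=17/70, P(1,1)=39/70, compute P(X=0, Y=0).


Read from table: P(X=0, Y=0) = 7/70 = 1/10

1/10


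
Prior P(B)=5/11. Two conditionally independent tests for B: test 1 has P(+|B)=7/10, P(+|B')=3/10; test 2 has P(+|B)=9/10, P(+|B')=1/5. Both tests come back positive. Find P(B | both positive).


After test 1: P(+) = 7/10*5/11 + 3/10*6/11 = 53/110
P(B|+) = (7/22)/(53/110) = 35/53
After test 2 (use post1 as new prior): P(+) = 9/10*35/53 + 1/5*18/53 = 351/530
P(B|+,+) = (63/106)/(351/530) = 35/39

35/39


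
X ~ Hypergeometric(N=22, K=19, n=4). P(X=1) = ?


P(X=1) = C(19,1)*C(3,3) / C(22,4)
= 19*1 / 7315
= 19/7315 = 1/385

1/385


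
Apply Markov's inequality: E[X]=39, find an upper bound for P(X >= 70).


Markov: P(X >= a) <= E[X]/a
P(X >= 70) <= 39/70

39/70


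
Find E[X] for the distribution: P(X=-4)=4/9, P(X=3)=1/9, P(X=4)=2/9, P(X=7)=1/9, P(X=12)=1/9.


E[X] = sum(x * P(x))
= -4*4/9 + 3*1/9 + 4*2/9 + 7*1/9 + 12*1/9
= 14/9

14/9


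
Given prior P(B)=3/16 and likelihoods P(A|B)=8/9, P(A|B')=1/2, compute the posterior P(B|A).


P(A) = P(A|B)P(B) + P(A|B')P(B') = 8/9*3/16 + 1/2*13/16 = 55/96
P(B|A) = P(A|B)P(B)/P(A) = (1/6)/(55/96) = 16/55

16/55


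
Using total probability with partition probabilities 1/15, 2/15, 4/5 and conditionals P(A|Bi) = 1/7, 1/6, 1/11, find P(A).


P(A) = P(A|B1)P(B1) + P(A|B2)P(B2) + P(A|B3)P(B3)
= 1/7*1/15 + 1/6*2/15 + 1/11*4/5
= 1/105 + 1/45 + 4/55 = 362/3465

362/3465


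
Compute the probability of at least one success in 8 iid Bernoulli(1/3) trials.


P(at least one) = 1 - P(none)
P(none) = (1 - 1/3)^8 = (2/3)^8 = 256/6561
P(at least one) = 1 - 256/6561 = 6305/6561

6305/6561


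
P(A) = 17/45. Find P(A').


P(A') = 1 - P(A) = 1 - 17/45 = 28/45

28/45


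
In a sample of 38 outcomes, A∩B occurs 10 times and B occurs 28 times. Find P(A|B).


P(A|B) = P(A∩B)/P(B) = (10/38)/(28/38) = 10/28 = 5/14

5/14


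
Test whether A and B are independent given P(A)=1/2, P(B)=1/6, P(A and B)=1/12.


P(A)*P(B) = 1/2*1/6 = 1/12
P(A∩B) = 1/12, which equals P(A)P(B), so independent

Yes, A and B are independent


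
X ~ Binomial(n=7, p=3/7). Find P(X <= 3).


P(X<=3) = P(X=0) + P(X=1) + P(X=2) + P(X=3)
= 16384/823543 + 12288/117649 + 27648/117649 + 34560/117649
= 537856/823543

537856/823543


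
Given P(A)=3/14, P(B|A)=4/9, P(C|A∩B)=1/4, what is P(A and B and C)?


P(A∩B∩C) = P(A) * P(B|A) * P(C|A∩B)
= 3/14 * 4/9 * 1/4
= 2/21 * 1/4 = 1/42

1/42


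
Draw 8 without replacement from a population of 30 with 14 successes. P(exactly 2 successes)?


P(X=2) = C(14,2)*C(16,6) / C(30,8)
= 91*8008 / 5852925
= 728728/5852925 = 56056/450225

56056/450225


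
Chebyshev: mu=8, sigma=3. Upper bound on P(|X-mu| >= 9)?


k = 9/3 = 3
Chebyshev: P(|X-mu| >= k*sigma) <= 1/k^2 = 1/3^2 = 1/9

1/9


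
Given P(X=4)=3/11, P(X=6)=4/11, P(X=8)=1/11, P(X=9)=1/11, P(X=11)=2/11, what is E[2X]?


E[2X] = sum(g(x)*P(x))
= 8*3/11 + 12*4/11 + 16*1/11 + 18*1/11 + 22*2/11
= 150/11

150/11


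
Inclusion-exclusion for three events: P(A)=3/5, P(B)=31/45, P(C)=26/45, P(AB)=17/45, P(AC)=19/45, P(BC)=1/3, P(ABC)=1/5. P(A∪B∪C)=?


P(A∪B∪C) = P(A)+P(B)+P(C) - P(AB)-P(AC)-P(BC) + P(ABC)
= 3/5+31/45+26/45 - 17/45-19/45-1/3 + 1/5
= 14/15

14/15


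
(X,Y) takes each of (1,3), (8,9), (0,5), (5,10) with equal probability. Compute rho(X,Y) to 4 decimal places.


Cov(X,Y) = 7.6250, Var(X) = 10.2500, Var(Y) = 8.1875
rho = Cov/(sqrt(VarX)*sqrt(VarY)) = 0.8323

0.8323


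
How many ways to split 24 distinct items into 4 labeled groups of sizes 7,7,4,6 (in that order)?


24! = 620448401733239439360000
Denominator: 7!=5040 * 7!=5040 * 4!=24 * 6!=720
Coefficient = 620448401733239439360000 / 438939648000 = 1413516424320

1413516424320


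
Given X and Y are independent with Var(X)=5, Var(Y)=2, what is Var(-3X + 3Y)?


Independence => Cov(X,Y)=0
Var(-3X + 3Y) = (-3)^2*Var(X) + 3^2*Var(Y)
= 9*5 + 9*2 = 63

63


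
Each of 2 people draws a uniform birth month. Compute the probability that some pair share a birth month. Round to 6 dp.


P(all different) = prod((12-i)/12 for i=0..1) = 0.916667
P(at least one match) = 1 - 0.916667 = 0.083333

0.083333


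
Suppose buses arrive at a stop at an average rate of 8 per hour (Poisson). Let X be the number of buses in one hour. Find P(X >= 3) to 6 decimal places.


P(X>=3) = 1 - P(X<=2) = 1 - (e^(-8)*8^0/0! + e^(-8)*8^1/1! + e^(-8)*8^2/2!)
≈ 1 - (0.0003354626 + 0.0026837010 + 0.0107348041)
= 1 - 0.0137539677 = 0.9862460323
≈ 0.986246

0.986246


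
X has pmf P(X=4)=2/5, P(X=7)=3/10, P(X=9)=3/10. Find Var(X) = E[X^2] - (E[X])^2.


E[X] = 32/5, E[X^2] = 227/5
Var(X) = E[X^2] - (E[X])^2 = 227/5 - (32/5)^2 = 111/25

111/25


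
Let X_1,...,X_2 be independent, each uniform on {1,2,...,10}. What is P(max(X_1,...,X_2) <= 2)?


P(max <= 2) = P(all X_i <= 2) = (P(X_1 <= 2))^2
= (2/10)^2 = (1/5)^2 = 1/25

1/25


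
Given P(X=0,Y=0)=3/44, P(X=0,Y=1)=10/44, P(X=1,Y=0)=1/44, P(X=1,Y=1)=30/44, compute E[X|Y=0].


P(Y=0) = 4/44
E[X|Y=0] = (0*3 + 1*1)/4 = 1/4

1/4


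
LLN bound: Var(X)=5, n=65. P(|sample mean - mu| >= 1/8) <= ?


Var(Xbar) = Var(X)/n = 5/65
Chebyshev: P(|Xbar-mu| >= 1/8) <= Var(Xbar)/(1/8)^2 = (1/13)/(1/64) = 64/13
Bound exceeds 1, so trivial bound: 1

1


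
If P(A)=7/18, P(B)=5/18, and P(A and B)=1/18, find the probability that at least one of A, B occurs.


P(A∪B) = P(A) + P(B) - P(A∩B)
= 7/18 + 5/18 - 1/18 = 11/18

11/18


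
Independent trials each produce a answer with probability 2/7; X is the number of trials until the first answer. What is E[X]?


For geometric (trials until first success), E[X] = 1/p = 1/(2/7) = 7/2

7/2


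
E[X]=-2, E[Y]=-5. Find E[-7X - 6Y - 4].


E[-7X - 6Y - 4] = -7*E[X] - 6*E[Y] - 4
= (-7)*(-2) + (-6)*(-5) + (-4)
= 14 + 30 - 4 = 40

40


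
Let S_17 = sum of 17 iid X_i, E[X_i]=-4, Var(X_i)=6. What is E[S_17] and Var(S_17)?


E[S_n] = n*mu = 17*-4 = -68
Var(S_n) = n*sigma^2 = 17*6 = 102

E[S_17]=-68, Var(S_17)=102


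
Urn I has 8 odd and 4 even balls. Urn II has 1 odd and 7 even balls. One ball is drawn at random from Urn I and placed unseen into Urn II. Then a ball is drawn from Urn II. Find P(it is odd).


P(transfer odd) = 8/12 = 2/3; P(transfer even) = 1/3
If odd transferred: Urn II has 2 odd of 9, so P(odd|odd moved) = 2/9
If even transferred: Urn II has 1 odd of 9, so P(odd|even moved) = 1/9
By total probability: P(odd) = 2/3*2/9 + 1/3*1/9 = 5/27

5/27


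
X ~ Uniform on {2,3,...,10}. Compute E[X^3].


E[X^3] = (1/9) * sum(x^3 for x=2..10)
= 3024/9 = 336

336


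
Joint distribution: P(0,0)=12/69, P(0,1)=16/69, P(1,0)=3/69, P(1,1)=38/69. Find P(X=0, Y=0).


Read from table: P(X=0, Y=0) = 12/69 = 4/23

4/23


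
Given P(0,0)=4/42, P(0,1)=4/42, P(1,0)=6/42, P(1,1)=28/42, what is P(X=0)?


P(X=0) = P(0,0)+P(0,1) = 4/42 + 4/42 = 8/42 = 4/21

4/21


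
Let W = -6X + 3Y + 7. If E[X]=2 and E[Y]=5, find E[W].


E[-6X + 3Y + 7] = -6*E[X] + 3*E[Y] + 7
= (-6)*(2) + (3)*(5) + (7)
= -12 + 15 + 7 = 10

10


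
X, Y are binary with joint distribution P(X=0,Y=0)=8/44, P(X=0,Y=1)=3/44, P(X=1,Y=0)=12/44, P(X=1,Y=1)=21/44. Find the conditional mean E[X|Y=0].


P(Y=0) = 20/44
E[X|Y=0] = (0*8 + 1*12)/20 = 12/20 = 3/5

3/5


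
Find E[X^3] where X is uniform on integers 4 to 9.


E[X^3] = (1/6) * sum(x^3 for x=4..9)
= 1989/6 = 663/2

663/2


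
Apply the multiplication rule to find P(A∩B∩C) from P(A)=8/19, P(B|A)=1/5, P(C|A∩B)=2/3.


P(A∩B∩C) = P(A) * P(B|A) * P(C|A∩B)
= 8/19 * 1/5 * 2/3
= 8/95 * 2/3 = 16/285

16/285


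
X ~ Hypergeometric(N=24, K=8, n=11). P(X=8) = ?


P(X=8) = C(8,8)*C(16,3) / C(24,11)
= 1*560 / 2496144
= 560/2496144 = 5/22287

5/22287


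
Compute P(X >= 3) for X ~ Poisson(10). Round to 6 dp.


P(X>=3) = 1 - P(X<=2) = 1 - (e^(-10)*10^0/0! + e^(-10)*10^1/1! + e^(-10)*10^2/2!)
≈ 1 - (0.0000453999 + 0.0004539993 + 0.0022699965)
= 1 - 0.0027693957 = 0.9972306043
≈ 0.997231

0.997231


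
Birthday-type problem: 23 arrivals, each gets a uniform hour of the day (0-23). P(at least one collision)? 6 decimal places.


P(all different) = prod((24-i)/24 for i=0..22) = 0.000000
P(at least one match) = 1 - 0.000000 = 1.000000

1.000000


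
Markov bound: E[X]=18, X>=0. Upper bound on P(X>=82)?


Markov: P(X >= a) <= E[X]/a
P(X >= 82) <= 18/82 = 9/41

9/41


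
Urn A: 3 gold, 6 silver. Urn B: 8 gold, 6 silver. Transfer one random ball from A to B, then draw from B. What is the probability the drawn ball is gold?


P(transfer gold) = 3/9 = 1/3; P(transfer silver) = 2/3
If gold transferred: Urn II has 9 gold of 15, so P(gold|gold moved) = 3/5
If silver transferred: Urn II has 8 gold of 15, so P(gold|silver moved) = 8/15
By total probability: P(gold) = 1/3*3/5 + 2/3*8/15 = 5/9

5/9


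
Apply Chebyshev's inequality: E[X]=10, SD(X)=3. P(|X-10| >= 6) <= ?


k = 6/3 = 2
Chebyshev: P(|X-mu| >= k*sigma) <= 1/k^2 = 1/2^2 = 1/4

1/4


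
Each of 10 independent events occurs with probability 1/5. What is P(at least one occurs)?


P(at least one) = 1 - P(none)
P(none) = (1 - 1/5)^10 = (4/5)^10 = 1048576/9765625
P(at least one) = 1 - 1048576/9765625 = 8717049/9765625

8717049/9765625


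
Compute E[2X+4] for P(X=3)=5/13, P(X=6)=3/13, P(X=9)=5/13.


E[2X+4] = sum(g(x)*P(x))
= 10*5/13 + 16*3/13 + 22*5/13
= 16

16


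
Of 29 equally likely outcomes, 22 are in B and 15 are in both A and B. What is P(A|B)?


P(A|B) = P(A∩B)/P(B) = (15/29)/(22/29) = 15/22

15/22


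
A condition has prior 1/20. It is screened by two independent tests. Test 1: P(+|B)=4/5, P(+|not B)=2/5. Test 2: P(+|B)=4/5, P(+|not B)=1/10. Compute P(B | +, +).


After test 1: P(+) = 4/5*1/20 + 2/5*19/20 = 21/50
P(B|+) = (1/25)/(21/50) = 2/21
After test 2 (use post1 as new prior): P(+) = 4/5*2/21 + 1/10*19/21 = 1/6
P(B|+,+) = (8/105)/(1/6) = 16/35

16/35


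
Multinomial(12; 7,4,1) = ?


12! = 479001600
Denominator: 7!=5040 * 4!=24 * 1!=1
Coefficient = 479001600 / 120960 = 3960

3960


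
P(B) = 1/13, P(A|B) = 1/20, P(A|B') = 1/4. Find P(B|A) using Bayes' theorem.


P(A) = P(A|B)P(B) + P(A|B')P(B') = 1/20*1/13 + 1/4*12/13 = 61/260
P(B|A) = P(A|B)P(B)/P(A) = (1/260)/(61/260) = 1/61

1/61


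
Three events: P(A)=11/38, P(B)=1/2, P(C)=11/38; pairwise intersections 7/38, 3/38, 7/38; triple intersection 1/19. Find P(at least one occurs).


P(A∪B∪C) = P(A)+P(B)+P(C) - P(AB)-P(AC)-P(BC) + P(ABC)
= 11/38+1/2+11/38 - 7/38-3/38-7/38 + 1/19
= 13/19

13/19


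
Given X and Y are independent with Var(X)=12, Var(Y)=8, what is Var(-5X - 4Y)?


Independence => Cov(X,Y)=0
Var(-5X - 4Y) = (-5)^2*Var(X) + (-4)^2*Var(Y)
= 25*12 + 16*8 = 428

428


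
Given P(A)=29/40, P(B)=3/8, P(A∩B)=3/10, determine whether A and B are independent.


P(A)*P(B) = 29/40*3/8 = 87/320
P(A∩B) = 3/10 != 87/320, so not independent

No, A and B are not independent


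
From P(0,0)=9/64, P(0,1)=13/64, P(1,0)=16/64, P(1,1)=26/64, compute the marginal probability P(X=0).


P(X=0) = P(0,0)+P(0,1) = 9/64 + 13/64 = 22/64 = 11/32

11/32


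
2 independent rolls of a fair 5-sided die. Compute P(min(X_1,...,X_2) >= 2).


P(min >= 2) = P(all X_i >= 2) = (P(X_1 >= 2))^2
= (4/5)^2 = 16/25

16/25


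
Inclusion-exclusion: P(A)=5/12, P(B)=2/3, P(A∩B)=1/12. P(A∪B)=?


P(A∪B) = P(A) + P(B) - P(A∩B)
= 5/12 + 2/3 - 1/12 = 1

1


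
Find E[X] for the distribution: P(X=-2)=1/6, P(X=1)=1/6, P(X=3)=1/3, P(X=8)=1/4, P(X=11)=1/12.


E[X] = sum(x * P(x))
= -2*1/6 + 1*1/6 + 3*1/3 + 8*1/4 + 11*1/12
= 15/4

15/4


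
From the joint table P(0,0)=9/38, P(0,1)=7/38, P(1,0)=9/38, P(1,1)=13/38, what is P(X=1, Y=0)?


Read from table: P(X=1, Y=0) = 9/38

9/38


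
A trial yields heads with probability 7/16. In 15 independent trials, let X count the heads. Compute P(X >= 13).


P(X>=13) = P(X=13) + P(X=14) + P(X=15)
= 824041033511535/1152921504606846976 + 91560114834615/1152921504606846976 + 4747561509943/1152921504606846976
= 920348709856093/1152921504606846976

920348709856093/1152921504606846976


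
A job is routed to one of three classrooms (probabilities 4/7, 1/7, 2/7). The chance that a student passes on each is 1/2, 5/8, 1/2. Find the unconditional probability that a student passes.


P(A) = P(A|B1)P(B1) + P(A|B2)P(B2) + P(A|B3)P(B3)
= 1/2*4/7 + 5/8*1/7 + 1/2*2/7
= 2/7 + 5/56 + 1/7 = 29/56

29/56


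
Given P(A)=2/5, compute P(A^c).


P(A') = 1 - P(A) = 1 - 2/5 = 3/5

3/5


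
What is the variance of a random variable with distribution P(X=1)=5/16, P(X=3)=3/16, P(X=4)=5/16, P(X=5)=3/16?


E[X] = 49/16, E[X^2] = 187/16
Var(X) = E[X^2] - (E[X])^2 = 187/16 - (49/16)^2 = 591/256

591/256


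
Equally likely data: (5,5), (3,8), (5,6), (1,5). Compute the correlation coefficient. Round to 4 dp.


Cov(X,Y) = 0.0000, Var(X) = 2.7500, Var(Y) = 1.5000
rho = Cov/(sqrt(VarX)*sqrt(VarY)) = 0.0000

0.0000
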